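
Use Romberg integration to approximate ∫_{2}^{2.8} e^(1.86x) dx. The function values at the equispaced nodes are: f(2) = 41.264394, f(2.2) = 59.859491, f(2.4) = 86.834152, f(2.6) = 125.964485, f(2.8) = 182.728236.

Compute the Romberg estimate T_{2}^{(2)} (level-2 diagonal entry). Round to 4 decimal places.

76.0562

T_{0}^{(0)} (trapezoid, 1 panel, h=0.8000): 89.597052
T_{1}^{(0)} (trapezoid, 2 panels, h=0.4000): 79.532187
T_{2}^{(0)} (trapezoid, 4 panels, h=0.2000): 76.930889
T_{1}^{(1)} = 79.532187 + (79.532187 − 89.597052)/3 = 76.177232
T_{2}^{(1)} = 76.930889 + (76.930889 − 79.532187)/3 = 76.063790
T_{2}^{(2)} = 76.063790 + (76.063790 − 76.177232)/15 = 76.056227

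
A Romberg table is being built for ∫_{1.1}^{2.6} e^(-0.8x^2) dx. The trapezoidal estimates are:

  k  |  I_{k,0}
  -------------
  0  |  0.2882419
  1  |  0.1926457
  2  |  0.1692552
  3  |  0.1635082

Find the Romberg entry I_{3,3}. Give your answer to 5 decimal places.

0.16160

Richardson extrapolation on the trapezoidal column (denominator 4−1=3):
I_{1,1} = 0.1926457 + (0.1926457 − 0.2882419)/3 = 0.1607803
I_{2,1} = (4·0.1692552 − 0.1926457) / 3 = 0.1614584
I_{3,1} = 0.1635082 + (0.1635082 − 0.1692552)/3 = 0.1615925
I_{2,2} = (16·0.1614584 − 0.1607803) / 15 = 0.1615036
I_{3,2} = (16·0.1615925 − 0.1614584) / 15 = 0.1616014
I_{3,3} = (64·0.1616014 − 0.1615036) / 63 = 0.1616030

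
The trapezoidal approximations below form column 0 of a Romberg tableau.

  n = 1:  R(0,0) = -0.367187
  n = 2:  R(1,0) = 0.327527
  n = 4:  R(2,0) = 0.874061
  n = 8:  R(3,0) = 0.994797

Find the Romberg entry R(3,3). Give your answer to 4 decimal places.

1.0327

R(1,1) = (4·0.327527 − (-0.367187)) / 3 = 0.559098
R(2,1) = 0.874061 + (0.874061 − 0.327527)/3 = 1.056239
R(3,1) = 0.994797 + (0.994797 − 0.874061)/3 = 1.035042
R(2,2) = 1.056239 + (1.056239 − 0.559098)/15 = 1.089382
R(3,2) = (16·1.035042 − 1.056239) / 15 = 1.033629
R(3,3) = 1.033629 + (1.033629 − 1.089382)/63 = 1.032744
(Column j=1 coincides with Simpson's rule on the same nodes.)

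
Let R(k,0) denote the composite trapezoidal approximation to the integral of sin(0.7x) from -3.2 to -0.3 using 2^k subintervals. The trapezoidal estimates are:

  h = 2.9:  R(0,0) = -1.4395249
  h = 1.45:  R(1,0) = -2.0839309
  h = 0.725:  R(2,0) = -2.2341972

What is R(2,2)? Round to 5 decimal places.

-2.28332

Richardson extrapolation on the trapezoidal column (denominator 4−1=3):
R(1,1) = (4·(-2.0839309) − (-1.4395249)) / 3 = -2.2987329
R(2,1) = -2.2341972 + (-2.2341972 − (-2.0839309))/3 = -2.2842860
R(2,2) = (16·(-2.2842860) − (-2.2987329)) / 15 = -2.2833229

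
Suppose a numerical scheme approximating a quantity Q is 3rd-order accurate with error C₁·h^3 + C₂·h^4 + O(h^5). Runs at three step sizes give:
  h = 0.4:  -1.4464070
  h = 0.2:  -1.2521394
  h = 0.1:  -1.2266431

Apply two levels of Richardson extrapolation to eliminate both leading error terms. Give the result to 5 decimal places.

-1.22291

First eliminate the h^3 term (factor 2^3 = 8):
  B₁ = (8·(-1.2521394) − (-1.4464070))/7 = -1.2243869
  B₂ = (8·(-1.2266431) − (-1.2521394))/7 = -1.2230008
Then eliminate the h^4 term (factor 2^4 = 16):
  (16·(-1.2230008) − (-1.2243869))/15 = -1.2229084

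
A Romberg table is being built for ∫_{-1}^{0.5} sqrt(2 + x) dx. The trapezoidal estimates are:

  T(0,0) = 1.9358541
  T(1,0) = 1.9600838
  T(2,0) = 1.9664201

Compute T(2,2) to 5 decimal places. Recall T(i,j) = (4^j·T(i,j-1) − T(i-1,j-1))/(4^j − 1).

1.96856

T(1,1) = 1.9600838 + (1.9600838 − 1.9358541)/3 = 1.9681604
T(2,1) = (4·1.9664201 − 1.9600838) / 3 = 1.9685322
T(2,2) = (16·1.9685322 − 1.9681604) / 15 = 1.9685570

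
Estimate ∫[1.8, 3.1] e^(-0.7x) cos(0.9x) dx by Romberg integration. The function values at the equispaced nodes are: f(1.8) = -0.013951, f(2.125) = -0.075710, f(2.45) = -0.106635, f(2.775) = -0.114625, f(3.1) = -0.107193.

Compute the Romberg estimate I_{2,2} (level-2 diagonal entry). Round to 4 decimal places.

I_{0,0} (trapezoid, 1 panel, h=1.3000): -0.078744
I_{1,0} (trapezoid, 2 panels, h=0.6500): -0.108685
I_{2,0} (trapezoid, 4 panels, h=0.3250): -0.116201
I_{1,1} = -0.108685 + (-0.108685 − (-0.078744))/3 = -0.118665
I_{2,1} = -0.116201 + (-0.116201 − (-0.108685))/3 = -0.118706
I_{2,2} = -0.118706 + (-0.118706 − (-0.118665))/15 = -0.118709

-0.1187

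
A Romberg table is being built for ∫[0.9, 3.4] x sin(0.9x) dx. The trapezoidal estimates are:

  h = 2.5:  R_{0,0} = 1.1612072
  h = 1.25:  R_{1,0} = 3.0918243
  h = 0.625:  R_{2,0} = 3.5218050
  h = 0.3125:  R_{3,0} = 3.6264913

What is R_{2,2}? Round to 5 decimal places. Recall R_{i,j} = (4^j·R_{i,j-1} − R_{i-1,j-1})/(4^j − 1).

Richardson extrapolation on the trapezoidal column (denominator 4−1=3):
R_{1,1} = 3.0918243 + (3.0918243 − 1.1612072)/3 = 3.7353633
R_{2,1} = (4·3.5218050 − 3.0918243) / 3 = 3.6651319
R_{2,2} = (16·3.6651319 − 3.7353633) / 15 = 3.6604498

3.66045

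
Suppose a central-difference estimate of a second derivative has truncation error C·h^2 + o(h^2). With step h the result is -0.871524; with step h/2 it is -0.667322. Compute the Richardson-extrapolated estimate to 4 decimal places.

The leading error scales as h^2; refining by a factor of 2 reduces it by 2^2 = 4.
Extrapolated value = (4·A(h/2) − A(h)) / (4 − 1)
= (4·(-0.667322) − (-0.871524)) / 3
= -1.797764 / 3 = -0.599255

-0.5993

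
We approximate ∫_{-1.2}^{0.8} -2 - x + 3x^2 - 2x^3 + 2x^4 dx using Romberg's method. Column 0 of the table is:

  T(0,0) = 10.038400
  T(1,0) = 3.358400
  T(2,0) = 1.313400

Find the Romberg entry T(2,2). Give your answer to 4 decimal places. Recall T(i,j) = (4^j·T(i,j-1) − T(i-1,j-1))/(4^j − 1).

0.5984

T(1,1) = 3.358400 + (3.358400 − 10.038400)/3 = 1.131733
T(2,1) = (4·1.313400 − 3.358400) / 3 = 0.631733
T(2,2) = 0.631733 + (0.631733 − 1.131733)/15 = 0.598400
(Column j=1 coincides with Simpson's rule on the same nodes.)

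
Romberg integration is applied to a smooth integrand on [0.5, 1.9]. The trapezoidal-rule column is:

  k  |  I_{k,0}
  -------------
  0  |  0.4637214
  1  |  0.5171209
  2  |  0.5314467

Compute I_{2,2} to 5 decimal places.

0.53631

I_{1,1} = 0.5171209 + (0.5171209 − 0.4637214)/3 = 0.5349207
I_{2,1} = (4·0.5314467 − 0.5171209) / 3 = 0.5362220
I_{2,2} = 0.5362220 + (0.5362220 − 0.5349207)/15 = 0.5363088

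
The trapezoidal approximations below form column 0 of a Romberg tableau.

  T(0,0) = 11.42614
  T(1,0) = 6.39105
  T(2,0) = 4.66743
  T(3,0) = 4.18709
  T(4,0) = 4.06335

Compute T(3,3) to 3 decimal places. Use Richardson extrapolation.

Richardson extrapolation on the trapezoidal column (denominator 4−1=3):
T(1,1) = 6.39105 + (6.39105 − 11.42614)/3 = 4.71269
T(2,1) = 4.66743 + (4.66743 − 6.39105)/3 = 4.09289
T(3,1) = 4.18709 + (4.18709 − 4.66743)/3 = 4.02698
T(2,2) = (16·4.09289 − 4.71269) / 15 = 4.05157
T(3,2) = 4.02698 + (4.02698 − 4.09289)/15 = 4.02259
T(3,3) = 4.02259 + (4.02259 − 4.05157)/63 = 4.02213
(Column j=1 coincides with Simpson's rule on the same nodes.)

4.022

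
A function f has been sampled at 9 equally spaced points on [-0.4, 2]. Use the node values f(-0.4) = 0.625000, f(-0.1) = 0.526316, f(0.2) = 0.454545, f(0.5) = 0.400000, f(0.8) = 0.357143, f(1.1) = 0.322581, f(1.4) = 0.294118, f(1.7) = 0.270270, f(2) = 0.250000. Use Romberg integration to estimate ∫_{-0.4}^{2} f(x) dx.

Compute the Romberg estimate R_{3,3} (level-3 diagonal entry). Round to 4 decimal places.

0.9163

R_{0,0} (trapezoid, 1 panel, h=2.4000): 1.050000
R_{1,0} (trapezoid, 2 panels, h=1.2000): 0.953572
R_{2,0} (trapezoid, 4 panels, h=0.6000): 0.925984
R_{3,0} (trapezoid, 8 panels, h=0.3000): 0.918742
R_{1,1} = 0.953572 + (0.953572 − 1.050000)/3 = 0.921429
R_{2,1} = 0.925984 + (0.925984 − 0.953572)/3 = 0.916788
R_{3,1} = 0.918742 + (0.918742 − 0.925984)/3 = 0.916328
R_{2,2} = 0.916788 + (0.916788 − 0.921429)/15 = 0.916479
R_{3,2} = 0.916328 + (0.916328 − 0.916788)/15 = 0.916297
R_{3,3} = 0.916297 + (0.916297 − 0.916479)/63 = 0.916294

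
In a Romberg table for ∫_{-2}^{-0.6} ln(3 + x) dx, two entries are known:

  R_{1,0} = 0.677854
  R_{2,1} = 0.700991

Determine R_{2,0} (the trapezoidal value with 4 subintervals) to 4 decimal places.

0.6952

From R_{2,1} = (4·R_{2,0} − R_{1,0})/3, solve for R_{2,0}:
4·R_{2,0} = 3·0.700991 + 0.677854 = 2.780827
R_{2,0} = 0.695207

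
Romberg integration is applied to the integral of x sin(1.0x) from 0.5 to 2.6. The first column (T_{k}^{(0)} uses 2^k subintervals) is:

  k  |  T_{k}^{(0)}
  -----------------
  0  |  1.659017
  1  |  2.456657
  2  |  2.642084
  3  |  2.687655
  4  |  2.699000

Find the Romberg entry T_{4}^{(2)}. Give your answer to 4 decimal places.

T_{3}^{(1)} = (4·2.687655 − 2.642084) / 3 = 2.702845
T_{4}^{(1)} = (4·2.699000 − 2.687655) / 3 = 2.702782
T_{4}^{(2)} = 2.702782 + (2.702782 − 2.702845)/15 = 2.702778

2.7028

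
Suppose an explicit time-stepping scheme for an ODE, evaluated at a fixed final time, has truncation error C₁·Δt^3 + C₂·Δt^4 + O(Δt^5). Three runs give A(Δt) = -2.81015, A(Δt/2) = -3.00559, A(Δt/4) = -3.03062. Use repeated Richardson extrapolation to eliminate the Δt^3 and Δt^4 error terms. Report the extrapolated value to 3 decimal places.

First eliminate the Δt^3 term (factor 2^3 = 8):
  B₁ = (8·(-3.00559) − (-2.81015))/7 = -3.03351
  B₂ = (8·(-3.03062) − (-3.00559))/7 = -3.03420
Then eliminate the Δt^4 term (factor 2^4 = 16):
  (16·(-3.03420) − (-3.03351))/15 = -3.03425

-3.034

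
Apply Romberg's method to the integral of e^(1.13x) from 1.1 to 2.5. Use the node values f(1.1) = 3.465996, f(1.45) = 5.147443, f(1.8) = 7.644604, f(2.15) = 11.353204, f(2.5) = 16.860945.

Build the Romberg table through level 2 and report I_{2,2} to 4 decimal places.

I_{0,0} (trapezoid, 1 panel, h=1.4000): 14.228859
I_{1,0} (trapezoid, 2 panels, h=0.7000): 12.465652
I_{2,0} (trapezoid, 4 panels, h=0.3500): 12.008053
I_{1,1} = 12.465652 + (12.465652 − 14.228859)/3 = 11.877916
I_{2,1} = 12.008053 + (12.008053 − 12.465652)/3 = 11.855520
I_{2,2} = 11.855520 + (11.855520 − 11.877916)/15 = 11.854027

11.8540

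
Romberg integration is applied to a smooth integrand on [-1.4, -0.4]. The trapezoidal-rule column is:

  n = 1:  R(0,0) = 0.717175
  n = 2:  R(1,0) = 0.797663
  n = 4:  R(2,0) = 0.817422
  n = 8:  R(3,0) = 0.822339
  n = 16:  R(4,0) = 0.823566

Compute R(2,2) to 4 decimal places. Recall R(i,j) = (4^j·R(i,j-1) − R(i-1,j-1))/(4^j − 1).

0.8240

R(1,1) = (4·0.797663 − 0.717175) / 3 = 0.824492
R(2,1) = 0.817422 + (0.817422 − 0.797663)/3 = 0.824008
R(2,2) = (16·0.824008 − 0.824492) / 15 = 0.823976
(Column j=1 coincides with Simpson's rule on the same nodes.)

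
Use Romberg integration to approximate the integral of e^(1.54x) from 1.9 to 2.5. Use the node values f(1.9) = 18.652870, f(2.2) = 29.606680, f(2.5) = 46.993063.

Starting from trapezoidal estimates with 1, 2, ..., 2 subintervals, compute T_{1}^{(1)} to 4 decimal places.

18.4073

T_{0}^{(0)} (trapezoid, 1 panel, h=0.6000): 19.693780
T_{1}^{(0)} (trapezoid, 2 panels, h=0.3000): 18.728894
T_{1}^{(1)} = 18.728894 + (18.728894 − 19.693780)/3 = 18.407265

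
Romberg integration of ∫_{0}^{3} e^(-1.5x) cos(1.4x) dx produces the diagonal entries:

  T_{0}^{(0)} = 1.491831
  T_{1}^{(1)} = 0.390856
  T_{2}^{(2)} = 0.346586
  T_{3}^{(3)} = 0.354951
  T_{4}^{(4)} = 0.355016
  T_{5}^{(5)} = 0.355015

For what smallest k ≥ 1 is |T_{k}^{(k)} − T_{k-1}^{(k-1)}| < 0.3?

k = 2

|T_{1}^{(1)} − T_{0}^{(0)}| = 1.100975 ≥ 0.3
|T_{2}^{(2)} − T_{1}^{(1)}| = 0.044270 < 0.3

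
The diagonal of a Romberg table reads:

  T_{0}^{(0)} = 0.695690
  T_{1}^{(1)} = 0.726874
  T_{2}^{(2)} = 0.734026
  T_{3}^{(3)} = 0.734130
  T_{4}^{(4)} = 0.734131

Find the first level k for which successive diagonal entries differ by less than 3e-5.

|T_{1}^{(1)} − T_{0}^{(0)}| = 0.031184 ≥ 3e-5
|T_{2}^{(2)} − T_{1}^{(1)}| = 0.007152 ≥ 3e-5
|T_{3}^{(3)} − T_{2}^{(2)}| = 0.000104 ≥ 3e-5
|T_{4}^{(4)} − T_{3}^{(3)}| = 0.000001 < 3e-5

k = 4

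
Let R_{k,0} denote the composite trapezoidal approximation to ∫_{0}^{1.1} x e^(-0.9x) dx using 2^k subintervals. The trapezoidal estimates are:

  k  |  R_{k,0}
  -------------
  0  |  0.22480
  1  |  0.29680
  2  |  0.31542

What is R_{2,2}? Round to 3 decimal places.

R_{1,1} = (4·0.29680 − 0.22480) / 3 = 0.32080
R_{2,1} = (4·0.31542 − 0.29680) / 3 = 0.32163
R_{2,2} = (16·0.32163 − 0.32080) / 15 = 0.32169
(Column j=1 coincides with Simpson's rule on the same nodes.)

0.322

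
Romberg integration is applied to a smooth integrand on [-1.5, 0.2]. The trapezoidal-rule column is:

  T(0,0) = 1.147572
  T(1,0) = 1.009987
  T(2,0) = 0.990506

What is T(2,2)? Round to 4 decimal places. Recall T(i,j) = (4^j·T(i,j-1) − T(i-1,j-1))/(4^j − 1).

Richardson extrapolation on the trapezoidal column (denominator 4−1=3):
T(1,1) = 1.009987 + (1.009987 − 1.147572)/3 = 0.964125
T(2,1) = (4·0.990506 − 1.009987) / 3 = 0.984012
T(2,2) = 0.984012 + (0.984012 − 0.964125)/15 = 0.985338
(Column j=1 coincides with Simpson's rule on the same nodes.)

0.9853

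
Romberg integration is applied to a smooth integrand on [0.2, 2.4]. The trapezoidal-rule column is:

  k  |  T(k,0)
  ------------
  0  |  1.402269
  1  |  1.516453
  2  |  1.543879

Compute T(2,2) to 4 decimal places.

T(1,1) = 1.516453 + (1.516453 − 1.402269)/3 = 1.554514
T(2,1) = 1.543879 + (1.543879 − 1.516453)/3 = 1.553021
T(2,2) = 1.553021 + (1.553021 − 1.554514)/15 = 1.552921

1.5529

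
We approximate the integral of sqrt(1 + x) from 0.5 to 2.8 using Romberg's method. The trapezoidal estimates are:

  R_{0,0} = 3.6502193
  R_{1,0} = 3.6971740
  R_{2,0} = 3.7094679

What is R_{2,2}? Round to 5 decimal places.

Richardson extrapolation on the trapezoidal column (denominator 4−1=3):
R_{1,1} = (4·3.6971740 − 3.6502193) / 3 = 3.7128256
R_{2,1} = (4·3.7094679 − 3.6971740) / 3 = 3.7135659
R_{2,2} = (16·3.7135659 − 3.7128256) / 15 = 3.7136153

3.71362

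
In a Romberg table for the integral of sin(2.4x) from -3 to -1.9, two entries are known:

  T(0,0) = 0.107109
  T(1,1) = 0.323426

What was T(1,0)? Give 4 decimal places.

0.2693

From T(1,1) = (4·T(1,0) − T(0,0))/3, solve for T(1,0):
4·T(1,0) = 3·0.323426 + 0.107109 = 1.077387
T(1,0) = 0.269347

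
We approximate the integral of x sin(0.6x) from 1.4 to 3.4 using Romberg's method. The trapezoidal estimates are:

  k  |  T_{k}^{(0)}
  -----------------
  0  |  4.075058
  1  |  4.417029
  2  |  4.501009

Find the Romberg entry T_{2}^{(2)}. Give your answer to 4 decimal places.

4.5289

Richardson extrapolation on the trapezoidal column (denominator 4−1=3):
T_{1}^{(1)} = (4·4.417029 − 4.075058) / 3 = 4.531019
T_{2}^{(1)} = 4.501009 + (4.501009 − 4.417029)/3 = 4.529002
T_{2}^{(2)} = (16·4.529002 − 4.531019) / 15 = 4.528868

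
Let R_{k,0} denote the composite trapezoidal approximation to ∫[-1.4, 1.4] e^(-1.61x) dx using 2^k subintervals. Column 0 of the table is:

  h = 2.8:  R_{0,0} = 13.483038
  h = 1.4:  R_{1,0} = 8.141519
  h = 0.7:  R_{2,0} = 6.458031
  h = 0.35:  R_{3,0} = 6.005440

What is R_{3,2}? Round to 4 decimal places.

5.8518

R_{2,1} = 6.458031 + (6.458031 − 8.141519)/3 = 5.896868
R_{3,1} = 6.005440 + (6.005440 − 6.458031)/3 = 5.854576
R_{3,2} = 5.854576 + (5.854576 − 5.896868)/15 = 5.851757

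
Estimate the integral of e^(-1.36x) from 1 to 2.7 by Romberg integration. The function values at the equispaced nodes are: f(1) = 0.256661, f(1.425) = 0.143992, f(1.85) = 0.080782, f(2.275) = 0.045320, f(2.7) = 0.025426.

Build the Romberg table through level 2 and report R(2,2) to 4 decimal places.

0.1700

R(0,0) (trapezoid, 1 panel, h=1.7000): 0.239774
R(1,0) (trapezoid, 2 panels, h=0.8500): 0.188552
R(2,0) (trapezoid, 4 panels, h=0.4250): 0.174733
R(1,1) = 0.188552 + (0.188552 − 0.239774)/3 = 0.171478
R(2,1) = 0.174733 + (0.174733 − 0.188552)/3 = 0.170127
R(2,2) = 0.170127 + (0.170127 − 0.171478)/15 = 0.170037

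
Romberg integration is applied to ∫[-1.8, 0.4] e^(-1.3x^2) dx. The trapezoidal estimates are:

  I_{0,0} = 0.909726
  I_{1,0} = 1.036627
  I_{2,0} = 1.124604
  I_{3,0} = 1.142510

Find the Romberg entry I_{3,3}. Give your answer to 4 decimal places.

1.1479

I_{1,1} = 1.036627 + (1.036627 − 0.909726)/3 = 1.078927
I_{2,1} = 1.124604 + (1.124604 − 1.036627)/3 = 1.153930
I_{3,1} = (4·1.142510 − 1.124604) / 3 = 1.148479
I_{2,2} = 1.153930 + (1.153930 − 1.078927)/15 = 1.158930
I_{3,2} = 1.148479 + (1.148479 − 1.153930)/15 = 1.148116
I_{3,3} = 1.148116 + (1.148116 − 1.158930)/63 = 1.147944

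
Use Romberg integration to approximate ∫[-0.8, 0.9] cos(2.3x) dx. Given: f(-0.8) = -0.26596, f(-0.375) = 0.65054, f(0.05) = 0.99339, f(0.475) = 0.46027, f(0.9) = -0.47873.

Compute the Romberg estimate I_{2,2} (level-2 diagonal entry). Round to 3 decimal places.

0.798

I_{0,0} (trapezoid, 1 panel, h=1.7000): -0.63299
I_{1,0} (trapezoid, 2 panels, h=0.8500): 0.52789
I_{2,0} (trapezoid, 4 panels, h=0.4250): 0.73604
I_{1,1} = 0.52789 + (0.52789 − (-0.63299))/3 = 0.91485
I_{2,1} = 0.73604 + (0.73604 − 0.52789)/3 = 0.80542
I_{2,2} = 0.80542 + (0.80542 − 0.91485)/15 = 0.79812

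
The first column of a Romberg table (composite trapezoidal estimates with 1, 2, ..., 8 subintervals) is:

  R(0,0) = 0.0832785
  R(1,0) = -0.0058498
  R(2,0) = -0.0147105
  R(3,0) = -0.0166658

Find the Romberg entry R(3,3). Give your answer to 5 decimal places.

-0.01731

Richardson extrapolation on the trapezoidal column (denominator 4−1=3):
R(1,1) = -0.0058498 + (-0.0058498 − 0.0832785)/3 = -0.0355592
R(2,1) = (4·(-0.0147105) − (-0.0058498)) / 3 = -0.0176641
R(3,1) = (4·(-0.0166658) − (-0.0147105)) / 3 = -0.0173176
R(2,2) = (16·(-0.0176641) − (-0.0355592)) / 15 = -0.0164711
R(3,2) = (16·(-0.0173176) − (-0.0176641)) / 15 = -0.0172945
R(3,3) = (64·(-0.0172945) − (-0.0164711)) / 63 = -0.0173076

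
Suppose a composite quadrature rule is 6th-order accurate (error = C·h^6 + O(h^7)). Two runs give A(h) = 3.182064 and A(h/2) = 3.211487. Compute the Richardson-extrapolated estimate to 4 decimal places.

Extrapolated value = (64·A(h/2) − A(h)) / (64 − 1)
= (64·3.211487 − 3.182064) / 63
= 202.353104 / 63 = 3.211954

3.2120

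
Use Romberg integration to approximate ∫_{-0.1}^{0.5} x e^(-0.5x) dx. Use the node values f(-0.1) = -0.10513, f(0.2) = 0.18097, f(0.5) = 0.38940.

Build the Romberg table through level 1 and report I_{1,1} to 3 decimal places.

0.101

I_{0,0} (trapezoid, 1 panel, h=0.6000): 0.08528
I_{1,0} (trapezoid, 2 panels, h=0.3000): 0.09693
I_{1,1} = 0.09693 + (0.09693 − 0.08528)/3 = 0.10081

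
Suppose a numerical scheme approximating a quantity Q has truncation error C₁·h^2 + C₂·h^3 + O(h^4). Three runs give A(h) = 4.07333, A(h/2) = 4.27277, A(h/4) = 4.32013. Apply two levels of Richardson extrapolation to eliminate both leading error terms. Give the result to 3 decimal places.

First eliminate the h^2 term (factor 2^2 = 4):
  B₁ = (4·4.27277 − 4.07333)/3 = 4.33925
  B₂ = (4·4.32013 − 4.27277)/3 = 4.33592
Then eliminate the h^3 term (factor 2^3 = 8):
  (8·4.33592 − 4.33925)/7 = 4.33544

4.335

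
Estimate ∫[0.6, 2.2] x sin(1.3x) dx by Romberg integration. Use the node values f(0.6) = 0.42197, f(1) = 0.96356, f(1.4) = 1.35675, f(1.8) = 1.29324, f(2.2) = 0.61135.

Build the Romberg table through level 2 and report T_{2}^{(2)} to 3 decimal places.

T_{0}^{(0)} (trapezoid, 1 panel, h=1.6000): 0.82666
T_{1}^{(0)} (trapezoid, 2 panels, h=0.8000): 1.49873
T_{2}^{(0)} (trapezoid, 4 panels, h=0.4000): 1.65208
T_{1}^{(1)} = 1.49873 + (1.49873 − 0.82666)/3 = 1.72275
T_{2}^{(1)} = 1.65208 + (1.65208 − 1.49873)/3 = 1.70320
T_{2}^{(2)} = 1.70320 + (1.70320 − 1.72275)/15 = 1.70190

1.702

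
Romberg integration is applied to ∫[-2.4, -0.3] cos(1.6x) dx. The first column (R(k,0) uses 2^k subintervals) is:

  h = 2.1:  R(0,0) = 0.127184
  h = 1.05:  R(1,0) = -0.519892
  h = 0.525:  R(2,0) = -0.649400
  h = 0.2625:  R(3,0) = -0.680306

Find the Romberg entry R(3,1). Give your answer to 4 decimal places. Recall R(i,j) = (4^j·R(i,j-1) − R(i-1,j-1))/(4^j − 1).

-0.6906

R(3,1) = (4·(-0.680306) − (-0.649400)) / 3 = -0.690608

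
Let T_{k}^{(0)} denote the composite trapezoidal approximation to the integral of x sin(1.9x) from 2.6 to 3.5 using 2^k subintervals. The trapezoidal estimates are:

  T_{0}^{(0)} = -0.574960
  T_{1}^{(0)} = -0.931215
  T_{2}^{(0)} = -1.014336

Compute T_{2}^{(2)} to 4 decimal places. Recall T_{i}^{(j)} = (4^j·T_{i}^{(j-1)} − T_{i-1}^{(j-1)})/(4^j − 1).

Richardson extrapolation on the trapezoidal column (denominator 4−1=3):
T_{1}^{(1)} = -0.931215 + (-0.931215 − (-0.574960))/3 = -1.049967
T_{2}^{(1)} = (4·(-1.014336) − (-0.931215)) / 3 = -1.042043
T_{2}^{(2)} = (16·(-1.042043) − (-1.049967)) / 15 = -1.041515

-1.0415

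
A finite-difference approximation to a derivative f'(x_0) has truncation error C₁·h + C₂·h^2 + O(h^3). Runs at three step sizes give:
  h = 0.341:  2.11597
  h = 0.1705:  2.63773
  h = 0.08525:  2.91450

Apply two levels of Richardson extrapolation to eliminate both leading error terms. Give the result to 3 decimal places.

3.202

First eliminate the h term (factor 2^1 = 2):
  B₁ = (2·2.63773 − 2.11597)/1 = 3.15949
  B₂ = (2·2.91450 − 2.63773)/1 = 3.19127
Then eliminate the h^2 term (factor 2^2 = 4):
  (4·3.19127 − 3.15949)/3 = 3.20186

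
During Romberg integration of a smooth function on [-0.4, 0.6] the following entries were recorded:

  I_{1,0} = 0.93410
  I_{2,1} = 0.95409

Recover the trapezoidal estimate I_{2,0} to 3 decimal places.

From I_{2,1} = (4·I_{2,0} − I_{1,0})/3, solve for I_{2,0}:
4·I_{2,0} = 3·0.95409 + 0.93410 = 3.79637
I_{2,0} = 0.94909

0.949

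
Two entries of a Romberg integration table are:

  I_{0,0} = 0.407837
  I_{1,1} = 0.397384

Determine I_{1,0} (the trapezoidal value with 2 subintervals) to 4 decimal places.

0.4000

From I_{1,1} = (4·I_{1,0} − I_{0,0})/3, solve for I_{1,0}:
4·I_{1,0} = 3·0.397384 + 0.407837 = 1.599989
I_{1,0} = 0.399997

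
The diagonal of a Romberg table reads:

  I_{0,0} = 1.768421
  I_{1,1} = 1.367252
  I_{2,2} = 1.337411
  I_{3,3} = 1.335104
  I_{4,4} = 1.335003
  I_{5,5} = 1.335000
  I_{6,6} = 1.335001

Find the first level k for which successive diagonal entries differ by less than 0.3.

|I_{1,1} − I_{0,0}| = 0.401169 ≥ 0.3
|I_{2,2} − I_{1,1}| = 0.029841 < 0.3

k = 2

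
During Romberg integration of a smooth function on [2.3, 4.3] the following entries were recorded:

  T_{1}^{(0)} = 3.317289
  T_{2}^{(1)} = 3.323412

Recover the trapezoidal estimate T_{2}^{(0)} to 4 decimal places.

From T_{2}^{(1)} = (4·T_{2}^{(0)} − T_{1}^{(0)})/3, solve for T_{2}^{(0)}:
4·T_{2}^{(0)} = 3·3.323412 + 3.317289 = 13.287525
T_{2}^{(0)} = 3.321881

3.3219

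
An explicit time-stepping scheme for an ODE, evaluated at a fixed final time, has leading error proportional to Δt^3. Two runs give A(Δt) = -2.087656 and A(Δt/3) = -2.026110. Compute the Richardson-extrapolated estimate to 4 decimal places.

-2.0237

Extrapolated value = (27·A(Δt/3) − A(Δt)) / (27 − 1)
= (27·(-2.026110) − (-2.087656)) / 26
= -52.617314 / 26 = -2.023743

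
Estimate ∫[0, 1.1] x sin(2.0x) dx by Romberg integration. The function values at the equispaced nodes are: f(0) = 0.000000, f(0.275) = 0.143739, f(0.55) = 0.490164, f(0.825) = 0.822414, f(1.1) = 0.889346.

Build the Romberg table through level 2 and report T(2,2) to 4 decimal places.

T(0,0) (trapezoid, 1 panel, h=1.1000): 0.489140
T(1,0) (trapezoid, 2 panels, h=0.5500): 0.514160
T(2,0) (trapezoid, 4 panels, h=0.2750): 0.522772
T(1,1) = 0.514160 + (0.514160 − 0.489140)/3 = 0.522500
T(2,1) = 0.522772 + (0.522772 − 0.514160)/3 = 0.525643
T(2,2) = 0.525643 + (0.525643 − 0.522500)/15 = 0.525853

0.5259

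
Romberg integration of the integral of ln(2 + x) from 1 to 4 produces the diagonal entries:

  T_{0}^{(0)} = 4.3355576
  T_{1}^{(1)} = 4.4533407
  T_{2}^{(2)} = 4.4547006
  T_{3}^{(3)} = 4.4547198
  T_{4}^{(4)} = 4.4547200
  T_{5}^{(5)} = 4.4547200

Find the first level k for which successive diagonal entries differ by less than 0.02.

k = 2

|T_{1}^{(1)} − T_{0}^{(0)}| = 0.1177831 ≥ 0.02
|T_{2}^{(2)} − T_{1}^{(1)}| = 0.0013599 < 0.02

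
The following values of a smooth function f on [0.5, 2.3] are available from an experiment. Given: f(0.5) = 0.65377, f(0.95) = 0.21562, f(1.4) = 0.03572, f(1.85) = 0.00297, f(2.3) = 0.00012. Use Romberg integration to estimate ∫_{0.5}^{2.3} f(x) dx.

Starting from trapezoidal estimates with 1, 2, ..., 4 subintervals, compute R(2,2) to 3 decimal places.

0.240

R(0,0) (trapezoid, 1 panel, h=1.8000): 0.58850
R(1,0) (trapezoid, 2 panels, h=0.9000): 0.32640
R(2,0) (trapezoid, 4 panels, h=0.4500): 0.26156
R(1,1) = 0.32640 + (0.32640 − 0.58850)/3 = 0.23903
R(2,1) = 0.26156 + (0.26156 − 0.32640)/3 = 0.23995
R(2,2) = 0.23995 + (0.23995 − 0.23903)/15 = 0.24001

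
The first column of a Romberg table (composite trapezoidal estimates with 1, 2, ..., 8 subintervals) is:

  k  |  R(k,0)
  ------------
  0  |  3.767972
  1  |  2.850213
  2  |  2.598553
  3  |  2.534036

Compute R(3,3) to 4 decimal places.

2.5124

Richardson extrapolation on the trapezoidal column (denominator 4−1=3):
R(1,1) = 2.850213 + (2.850213 − 3.767972)/3 = 2.544293
R(2,1) = (4·2.598553 − 2.850213) / 3 = 2.514666
R(3,1) = 2.534036 + (2.534036 − 2.598553)/3 = 2.512530
R(2,2) = 2.514666 + (2.514666 − 2.544293)/15 = 2.512691
R(3,2) = (16·2.512530 − 2.514666) / 15 = 2.512388
R(3,3) = 2.512388 + (2.512388 − 2.512691)/63 = 2.512383
(Column j=1 coincides with Simpson's rule on the same nodes.)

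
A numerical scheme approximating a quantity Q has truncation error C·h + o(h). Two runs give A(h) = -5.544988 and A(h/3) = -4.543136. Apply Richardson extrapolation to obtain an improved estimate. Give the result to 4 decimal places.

-4.0422

Extrapolated value = (3·A(h/3) − A(h)) / (3 − 1)
= (3·(-4.543136) − (-5.544988)) / 2
= -8.084420 / 2 = -4.042210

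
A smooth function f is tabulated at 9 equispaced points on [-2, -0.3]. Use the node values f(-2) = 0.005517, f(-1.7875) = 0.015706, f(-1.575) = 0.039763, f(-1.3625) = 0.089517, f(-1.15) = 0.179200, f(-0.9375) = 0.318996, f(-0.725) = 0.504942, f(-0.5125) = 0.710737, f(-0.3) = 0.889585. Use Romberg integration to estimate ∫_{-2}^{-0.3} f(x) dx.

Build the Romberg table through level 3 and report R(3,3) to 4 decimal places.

0.4876

R(0,0) (trapezoid, 1 panel, h=1.7000): 0.760837
R(1,0) (trapezoid, 2 panels, h=0.8500): 0.532738
R(2,0) (trapezoid, 4 panels, h=0.4250): 0.497869
R(3,0) (trapezoid, 8 panels, h=0.2125): 0.490113
R(1,1) = 0.532738 + (0.532738 − 0.760837)/3 = 0.456705
R(2,1) = 0.497869 + (0.497869 − 0.532738)/3 = 0.486246
R(3,1) = 0.490113 + (0.490113 − 0.497869)/3 = 0.487528
R(2,2) = 0.486246 + (0.486246 − 0.456705)/15 = 0.488215
R(3,2) = 0.487528 + (0.487528 − 0.486246)/15 = 0.487613
R(3,3) = 0.487613 + (0.487613 − 0.488215)/63 = 0.487603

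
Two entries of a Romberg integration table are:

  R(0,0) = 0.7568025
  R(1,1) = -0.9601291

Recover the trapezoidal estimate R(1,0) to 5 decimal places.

From R(1,1) = (4·R(1,0) − R(0,0))/3, solve for R(1,0):
4·R(1,0) = 3·(-0.9601291) + 0.7568025 = -2.1235848
R(1,0) = -0.5308962

-0.53090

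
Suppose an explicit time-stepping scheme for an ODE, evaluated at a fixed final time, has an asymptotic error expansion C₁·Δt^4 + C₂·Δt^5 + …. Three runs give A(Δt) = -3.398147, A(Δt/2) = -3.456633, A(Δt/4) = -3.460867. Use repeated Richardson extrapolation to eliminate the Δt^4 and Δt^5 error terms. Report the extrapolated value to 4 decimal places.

-3.4612

First eliminate the Δt^4 term (factor 2^4 = 16):
  B₁ = (16·(-3.456633) − (-3.398147))/15 = -3.460532
  B₂ = (16·(-3.460867) − (-3.456633))/15 = -3.461149
Then eliminate the Δt^5 term (factor 2^5 = 32):
  (32·(-3.461149) − (-3.460532))/31 = -3.461169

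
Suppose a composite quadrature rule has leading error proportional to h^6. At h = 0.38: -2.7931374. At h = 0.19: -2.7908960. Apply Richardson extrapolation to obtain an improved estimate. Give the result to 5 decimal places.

-2.79086

The leading error scales as h^6; refining by a factor of 2 reduces it by 2^6 = 64.
Extrapolated value = (64·A(h/2) − A(h)) / (64 − 1)
= (64·(-2.7908960) − (-2.7931374)) / 63
= -175.8242066 / 63 = -2.7908604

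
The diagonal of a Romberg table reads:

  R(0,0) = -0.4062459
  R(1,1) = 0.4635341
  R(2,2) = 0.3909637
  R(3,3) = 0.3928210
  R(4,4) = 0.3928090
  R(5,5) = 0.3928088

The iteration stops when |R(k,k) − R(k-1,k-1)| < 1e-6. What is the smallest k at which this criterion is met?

k = 5

|R(1,1) − R(0,0)| = 0.8697800 ≥ 1e-6
|R(2,2) − R(1,1)| = 0.0725704 ≥ 1e-6
|R(3,3) − R(2,2)| = 0.0018573 ≥ 1e-6
|R(4,4) − R(3,3)| = 0.0000120 ≥ 1e-6
|R(5,5) − R(4,4)| = 0.0000002 < 1e-6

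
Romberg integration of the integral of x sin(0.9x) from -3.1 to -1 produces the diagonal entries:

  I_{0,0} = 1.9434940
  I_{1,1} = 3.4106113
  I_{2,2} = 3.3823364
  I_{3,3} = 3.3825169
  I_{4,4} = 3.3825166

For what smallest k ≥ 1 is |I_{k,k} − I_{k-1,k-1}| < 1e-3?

|I_{1,1} − I_{0,0}| = 1.4671173 ≥ 1e-3
|I_{2,2} − I_{1,1}| = 0.0282749 ≥ 1e-3
|I_{3,3} − I_{2,2}| = 0.0001805 < 1e-3

k = 3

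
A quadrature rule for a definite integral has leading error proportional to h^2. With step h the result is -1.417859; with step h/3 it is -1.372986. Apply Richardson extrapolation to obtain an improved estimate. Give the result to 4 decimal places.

Extrapolated value = (9·A(h/3) − A(h)) / (9 − 1)
= (9·(-1.372986) − (-1.417859)) / 8
= -10.939015 / 8 = -1.367377

-1.3674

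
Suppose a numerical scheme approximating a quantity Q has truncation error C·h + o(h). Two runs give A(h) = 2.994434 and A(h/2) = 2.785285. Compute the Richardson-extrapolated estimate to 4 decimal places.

2.5761

The leading error scales as h; refining by a factor of 2 reduces it by 2^1 = 2.
Extrapolated value = (2·A(h/2) − A(h)) / (2 − 1)
= (2·2.785285 − 2.994434) / 1
= 2.576136 / 1 = 2.576136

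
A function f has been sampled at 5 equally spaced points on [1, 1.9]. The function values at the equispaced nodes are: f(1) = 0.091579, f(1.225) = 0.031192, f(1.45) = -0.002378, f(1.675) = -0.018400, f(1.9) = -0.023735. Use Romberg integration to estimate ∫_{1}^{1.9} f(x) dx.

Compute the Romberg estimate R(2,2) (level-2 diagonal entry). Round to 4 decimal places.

R(0,0) (trapezoid, 1 panel, h=0.9000): 0.030530
R(1,0) (trapezoid, 2 panels, h=0.4500): 0.014195
R(2,0) (trapezoid, 4 panels, h=0.2250): 0.009976
R(1,1) = 0.014195 + (0.014195 − 0.030530)/3 = 0.008750
R(2,1) = 0.009976 + (0.009976 − 0.014195)/3 = 0.008570
R(2,2) = 0.008570 + (0.008570 − 0.008750)/15 = 0.008558

0.0086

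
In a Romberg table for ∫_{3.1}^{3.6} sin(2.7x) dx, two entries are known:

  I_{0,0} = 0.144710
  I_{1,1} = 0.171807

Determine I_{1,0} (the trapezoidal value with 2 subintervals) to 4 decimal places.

From I_{1,1} = (4·I_{1,0} − I_{0,0})/3, solve for I_{1,0}:
4·I_{1,0} = 3·0.171807 + 0.144710 = 0.660131
I_{1,0} = 0.165033

0.1650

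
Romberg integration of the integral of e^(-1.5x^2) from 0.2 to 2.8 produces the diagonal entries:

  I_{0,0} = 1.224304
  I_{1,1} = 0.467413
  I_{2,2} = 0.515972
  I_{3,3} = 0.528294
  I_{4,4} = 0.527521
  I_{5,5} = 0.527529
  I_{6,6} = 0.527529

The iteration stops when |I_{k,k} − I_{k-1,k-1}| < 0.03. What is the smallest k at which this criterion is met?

k = 3

|I_{1,1} − I_{0,0}| = 0.756891 ≥ 0.03
|I_{2,2} − I_{1,1}| = 0.048559 ≥ 0.03
|I_{3,3} − I_{2,2}| = 0.012322 < 0.03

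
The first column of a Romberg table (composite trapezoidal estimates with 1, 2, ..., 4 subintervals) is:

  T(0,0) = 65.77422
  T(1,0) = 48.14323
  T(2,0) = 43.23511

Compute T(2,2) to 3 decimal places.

T(1,1) = 48.14323 + (48.14323 − 65.77422)/3 = 42.26623
T(2,1) = (4·43.23511 − 48.14323) / 3 = 41.59907
T(2,2) = 41.59907 + (41.59907 − 42.26623)/15 = 41.55459
(Column j=1 coincides with Simpson's rule on the same nodes.)

41.555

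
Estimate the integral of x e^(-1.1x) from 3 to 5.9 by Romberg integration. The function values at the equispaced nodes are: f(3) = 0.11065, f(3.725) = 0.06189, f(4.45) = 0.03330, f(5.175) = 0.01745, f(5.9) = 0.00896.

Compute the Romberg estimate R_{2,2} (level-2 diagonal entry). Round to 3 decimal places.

R_{0,0} (trapezoid, 1 panel, h=2.9000): 0.17343
R_{1,0} (trapezoid, 2 panels, h=1.4500): 0.13500
R_{2,0} (trapezoid, 4 panels, h=0.7250): 0.12502
R_{1,1} = 0.13500 + (0.13500 − 0.17343)/3 = 0.12219
R_{2,1} = 0.12502 + (0.12502 − 0.13500)/3 = 0.12169
R_{2,2} = 0.12169 + (0.12169 − 0.12219)/15 = 0.12166

0.122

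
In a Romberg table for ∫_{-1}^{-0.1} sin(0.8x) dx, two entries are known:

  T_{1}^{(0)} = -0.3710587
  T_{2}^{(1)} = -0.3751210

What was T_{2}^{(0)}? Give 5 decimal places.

-0.37411

From T_{2}^{(1)} = (4·T_{2}^{(0)} − T_{1}^{(0)})/3, solve for T_{2}^{(0)}:
4·T_{2}^{(0)} = 3·(-0.3751210) + (-0.3710587) = -1.4964217
T_{2}^{(0)} = -0.3741054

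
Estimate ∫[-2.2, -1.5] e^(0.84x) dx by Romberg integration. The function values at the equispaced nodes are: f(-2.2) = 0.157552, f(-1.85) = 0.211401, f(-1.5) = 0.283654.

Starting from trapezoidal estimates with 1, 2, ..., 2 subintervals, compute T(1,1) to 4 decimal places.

0.1501

T(0,0) (trapezoid, 1 panel, h=0.7000): 0.154422
T(1,0) (trapezoid, 2 panels, h=0.3500): 0.151201
T(1,1) = 0.151201 + (0.151201 − 0.154422)/3 = 0.150127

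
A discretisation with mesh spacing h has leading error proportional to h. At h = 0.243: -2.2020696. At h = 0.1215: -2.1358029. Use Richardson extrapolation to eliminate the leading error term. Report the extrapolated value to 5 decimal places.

The leading error scales as h; refining by a factor of 2 reduces it by 2^1 = 2.
Extrapolated value = (2·A(h/2) − A(h)) / (2 − 1)
= (2·(-2.1358029) − (-2.2020696)) / 1
= -2.0695362 / 1 = -2.0695362

-2.06954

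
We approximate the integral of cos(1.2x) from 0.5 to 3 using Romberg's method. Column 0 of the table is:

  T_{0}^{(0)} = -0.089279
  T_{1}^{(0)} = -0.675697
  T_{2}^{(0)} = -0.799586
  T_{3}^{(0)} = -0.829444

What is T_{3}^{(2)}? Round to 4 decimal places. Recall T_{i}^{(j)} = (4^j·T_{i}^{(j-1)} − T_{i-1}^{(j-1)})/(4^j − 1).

-0.8393

Richardson extrapolation on the trapezoidal column (denominator 4−1=3):
T_{2}^{(1)} = -0.799586 + (-0.799586 − (-0.675697))/3 = -0.840882
T_{3}^{(1)} = -0.829444 + (-0.829444 − (-0.799586))/3 = -0.839397
T_{3}^{(2)} = (16·(-0.839397) − (-0.840882)) / 15 = -0.839298
(Column j=1 coincides with Simpson's rule on the same nodes.)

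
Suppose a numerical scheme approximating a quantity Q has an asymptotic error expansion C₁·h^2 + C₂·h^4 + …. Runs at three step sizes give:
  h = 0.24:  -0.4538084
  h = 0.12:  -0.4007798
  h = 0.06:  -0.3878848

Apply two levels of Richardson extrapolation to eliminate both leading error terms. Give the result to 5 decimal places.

First eliminate the h^2 term (factor 2^2 = 4):
  B₁ = (4·(-0.4007798) − (-0.4538084))/3 = -0.3831036
  B₂ = (4·(-0.3878848) − (-0.4007798))/3 = -0.3835865
Then eliminate the h^4 term (factor 2^4 = 16):
  (16·(-0.3835865) − (-0.3831036))/15 = -0.3836187

-0.38362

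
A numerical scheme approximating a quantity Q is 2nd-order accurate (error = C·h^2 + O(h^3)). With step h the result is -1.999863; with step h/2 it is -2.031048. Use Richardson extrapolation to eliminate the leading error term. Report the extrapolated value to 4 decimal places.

-2.0414

The leading error scales as h^2; refining by a factor of 2 reduces it by 2^2 = 4.
Extrapolated value = (4·A(h/2) − A(h)) / (4 − 1)
= (4·(-2.031048) − (-1.999863)) / 3
= -6.124329 / 3 = -2.041443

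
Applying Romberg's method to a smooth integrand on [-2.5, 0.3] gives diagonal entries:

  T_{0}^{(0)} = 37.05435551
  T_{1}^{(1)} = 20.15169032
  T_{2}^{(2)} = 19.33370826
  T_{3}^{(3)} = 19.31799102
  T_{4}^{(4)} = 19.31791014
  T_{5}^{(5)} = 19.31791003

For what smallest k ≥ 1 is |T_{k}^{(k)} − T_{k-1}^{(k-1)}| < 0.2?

k = 3

|T_{1}^{(1)} − T_{0}^{(0)}| = 16.90266519 ≥ 0.2
|T_{2}^{(2)} − T_{1}^{(1)}| = 0.81798206 ≥ 0.2
|T_{3}^{(3)} − T_{2}^{(2)}| = 0.01571724 < 0.2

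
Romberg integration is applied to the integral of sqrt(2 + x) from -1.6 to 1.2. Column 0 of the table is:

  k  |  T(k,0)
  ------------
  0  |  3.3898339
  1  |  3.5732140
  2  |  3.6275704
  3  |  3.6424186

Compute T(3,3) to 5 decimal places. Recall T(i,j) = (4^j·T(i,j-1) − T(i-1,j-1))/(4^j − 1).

T(1,1) = 3.5732140 + (3.5732140 − 3.3898339)/3 = 3.6343407
T(2,1) = 3.6275704 + (3.6275704 − 3.5732140)/3 = 3.6456892
T(3,1) = 3.6424186 + (3.6424186 − 3.6275704)/3 = 3.6473680
T(2,2) = (16·3.6456892 − 3.6343407) / 15 = 3.6464458
T(3,2) = (16·3.6473680 − 3.6456892) / 15 = 3.6474799
T(3,3) = (64·3.6474799 − 3.6464458) / 63 = 3.6474963

3.64750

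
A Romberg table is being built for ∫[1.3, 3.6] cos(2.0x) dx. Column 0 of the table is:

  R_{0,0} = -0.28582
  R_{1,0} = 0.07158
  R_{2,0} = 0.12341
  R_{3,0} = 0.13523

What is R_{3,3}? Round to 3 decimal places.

R_{1,1} = 0.07158 + (0.07158 − (-0.28582))/3 = 0.19071
R_{2,1} = (4·0.12341 − 0.07158) / 3 = 0.14069
R_{3,1} = 0.13523 + (0.13523 − 0.12341)/3 = 0.13917
R_{2,2} = (16·0.14069 − 0.19071) / 15 = 0.13736
R_{3,2} = 0.13917 + (0.13917 − 0.14069)/15 = 0.13907
R_{3,3} = (64·0.13907 − 0.13736) / 63 = 0.13910

0.139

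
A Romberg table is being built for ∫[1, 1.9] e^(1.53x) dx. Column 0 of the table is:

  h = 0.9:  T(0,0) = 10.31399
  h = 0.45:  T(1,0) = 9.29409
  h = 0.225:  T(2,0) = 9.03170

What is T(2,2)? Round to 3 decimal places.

8.944

Richardson extrapolation on the trapezoidal column (denominator 4−1=3):
T(1,1) = 9.29409 + (9.29409 − 10.31399)/3 = 8.95412
T(2,1) = 9.03170 + (9.03170 − 9.29409)/3 = 8.94424
T(2,2) = 8.94424 + (8.94424 − 8.95412)/15 = 8.94358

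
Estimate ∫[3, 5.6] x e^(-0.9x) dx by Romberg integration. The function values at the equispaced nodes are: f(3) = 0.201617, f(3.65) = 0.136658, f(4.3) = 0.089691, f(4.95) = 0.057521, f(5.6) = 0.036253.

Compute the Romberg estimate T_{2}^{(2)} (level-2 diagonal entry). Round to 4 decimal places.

0.2587

T_{0}^{(0)} (trapezoid, 1 panel, h=2.6000): 0.309231
T_{1}^{(0)} (trapezoid, 2 panels, h=1.3000): 0.271214
T_{2}^{(0)} (trapezoid, 4 panels, h=0.6500): 0.261823
T_{1}^{(1)} = 0.271214 + (0.271214 − 0.309231)/3 = 0.258542
T_{2}^{(1)} = 0.261823 + (0.261823 − 0.271214)/3 = 0.258693
T_{2}^{(2)} = 0.258693 + (0.258693 − 0.258542)/15 = 0.258703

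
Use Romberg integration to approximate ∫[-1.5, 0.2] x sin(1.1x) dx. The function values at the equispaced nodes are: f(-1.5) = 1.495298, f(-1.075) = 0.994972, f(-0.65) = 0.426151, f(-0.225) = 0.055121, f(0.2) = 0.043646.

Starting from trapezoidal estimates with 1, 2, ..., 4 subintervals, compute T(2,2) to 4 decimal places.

T(0,0) (trapezoid, 1 panel, h=1.7000): 1.308102
T(1,0) (trapezoid, 2 panels, h=0.8500): 1.016280
T(2,0) (trapezoid, 4 panels, h=0.4250): 0.954429
T(1,1) = 1.016280 + (1.016280 − 1.308102)/3 = 0.919006
T(2,1) = 0.954429 + (0.954429 − 1.016280)/3 = 0.933812
T(2,2) = 0.933812 + (0.933812 − 0.919006)/15 = 0.934799

0.9348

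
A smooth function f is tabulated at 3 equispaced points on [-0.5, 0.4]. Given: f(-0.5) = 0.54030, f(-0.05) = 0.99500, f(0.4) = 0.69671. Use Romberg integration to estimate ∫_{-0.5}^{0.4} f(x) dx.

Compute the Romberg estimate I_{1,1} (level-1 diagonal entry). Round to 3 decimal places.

0.783

I_{0,0} (trapezoid, 1 panel, h=0.9000): 0.55665
I_{1,0} (trapezoid, 2 panels, h=0.4500): 0.72608
I_{1,1} = 0.72608 + (0.72608 − 0.55665)/3 = 0.78256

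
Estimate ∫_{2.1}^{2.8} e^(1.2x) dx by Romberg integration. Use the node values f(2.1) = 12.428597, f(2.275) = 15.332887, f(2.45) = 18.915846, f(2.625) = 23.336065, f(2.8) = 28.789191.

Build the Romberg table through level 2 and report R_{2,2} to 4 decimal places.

13.6338

R_{0,0} (trapezoid, 1 panel, h=0.7000): 14.426226
R_{1,0} (trapezoid, 2 panels, h=0.3500): 13.833659
R_{2,0} (trapezoid, 4 panels, h=0.1750): 13.683896
R_{1,1} = 13.833659 + (13.833659 − 14.426226)/3 = 13.636137
R_{2,1} = 13.683896 + (13.683896 − 13.833659)/3 = 13.633975
R_{2,2} = 13.633975 + (13.633975 − 13.636137)/15 = 13.633831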